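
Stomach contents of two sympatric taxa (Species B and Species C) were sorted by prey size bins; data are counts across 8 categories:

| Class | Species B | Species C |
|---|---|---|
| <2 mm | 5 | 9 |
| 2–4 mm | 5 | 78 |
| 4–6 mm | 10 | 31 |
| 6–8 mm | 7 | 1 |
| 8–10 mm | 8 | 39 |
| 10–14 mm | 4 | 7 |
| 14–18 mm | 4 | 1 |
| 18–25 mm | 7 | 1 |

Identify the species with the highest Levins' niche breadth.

Proportions for Species B (n=50): 5/50=0.1000, 5/50=0.1000, 10/50=0.2000, 7/50=0.1400, 8/50=0.1600, 4/50=0.0800, 4/50=0.0800, 7/50=0.1400
Proportions for Species C (n=167): 9/167=0.0539, 78/167=0.4671, 31/167=0.1856, 1/167=0.0060, 39/167=0.2335, 7/167=0.0419, 1/167=0.0060, 1/167=0.0060
Σp_Bᵢ² = 0.1000² + 0.1000² + 0.2000² + 0.1400² + 0.1600² + 0.0800² + 0.0800² + 0.1400² = 0.010000 + 0.010000 + 0.040000 + 0.019600 + 0.025600 + 0.006400 + 0.006400 + 0.019600 = 0.137600
B_B = 1 / 0.137600 = 7.2674
Σp_Cᵢ² = 0.0539² + 0.4671² + 0.1856² + 0.0060² + 0.2335² + 0.0419² + 0.0060² + 0.0060² = 0.002905 + 0.218182 + 0.034447 + 0.000036 + 0.054522 + 0.001756 + 0.000036 + 0.000036 = 0.311920
B_C = 1 / 0.311920 = 3.2060
Highest B → broadest niche (most generalist): Species B (B = 7.27).

Species B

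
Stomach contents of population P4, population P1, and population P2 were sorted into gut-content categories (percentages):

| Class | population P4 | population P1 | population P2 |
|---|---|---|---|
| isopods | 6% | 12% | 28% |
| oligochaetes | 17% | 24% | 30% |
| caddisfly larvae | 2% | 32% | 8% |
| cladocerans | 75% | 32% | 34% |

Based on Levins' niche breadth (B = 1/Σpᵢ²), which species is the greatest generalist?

population P1

Convert percentages to proportions (divide by 100).
Σp_P4ᵢ² = 0.06² + 0.17² + 0.02² + 0.75² = 0.0036 + 0.0289 + 0.0004 + 0.5625 = 0.5954
B_P4 = 1 / 0.5954 = 1.6795
Σp_P1ᵢ² = 0.12² + 0.24² + 0.32² + 0.32² = 0.0144 + 0.0576 + 0.1024 + 0.1024 = 0.2768
B_P1 = 1 / 0.2768 = 3.6127
Σp_P2ᵢ² = 0.28² + 0.30² + 0.08² + 0.34² = 0.0784 + 0.0900 + 0.0064 + 0.1156 = 0.2904
B_P2 = 1 / 0.2904 = 3.4435
Highest B → broadest niche (most generalist): population P1 (B = 3.61).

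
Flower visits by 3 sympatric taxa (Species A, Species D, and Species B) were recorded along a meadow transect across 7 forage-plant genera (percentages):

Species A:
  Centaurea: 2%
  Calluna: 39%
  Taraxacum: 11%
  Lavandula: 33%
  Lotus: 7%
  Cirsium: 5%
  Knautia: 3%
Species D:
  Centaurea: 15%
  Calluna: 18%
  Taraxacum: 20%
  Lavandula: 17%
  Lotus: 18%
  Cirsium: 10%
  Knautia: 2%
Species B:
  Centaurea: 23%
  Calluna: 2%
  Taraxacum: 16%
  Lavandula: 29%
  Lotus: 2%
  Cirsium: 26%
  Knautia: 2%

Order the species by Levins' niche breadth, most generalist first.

Species D > Species B > Species A

Convert percentages to proportions (divide by 100).
Σp_Aᵢ² = 0.02² + 0.39² + 0.11² + 0.33² + 0.07² + 0.05² + 0.03² = 0.0004 + 0.1521 + 0.0121 + 0.1089 + 0.0049 + 0.0025 + 0.0009 = 0.2818
B_A = 1 / 0.2818 = 3.5486
Σp_Dᵢ² = 0.15² + 0.18² + 0.20² + 0.17² + 0.18² + 0.10² + 0.02² = 0.0225 + 0.0324 + 0.0400 + 0.0289 + 0.0324 + 0.0100 + 0.0004 = 0.1666
B_D = 1 / 0.1666 = 6.0024
Σp_Bᵢ² = 0.23² + 0.02² + 0.16² + 0.29² + 0.02² + 0.26² + 0.02² = 0.0529 + 0.0004 + 0.0256 + 0.0841 + 0.0004 + 0.0676 + 0.0004 = 0.2314
B_B = 1 / 0.2314 = 4.3215
Ranking by B (broadest → narrowest): Species D (6.00) > Species B (4.32) > Species A (3.55)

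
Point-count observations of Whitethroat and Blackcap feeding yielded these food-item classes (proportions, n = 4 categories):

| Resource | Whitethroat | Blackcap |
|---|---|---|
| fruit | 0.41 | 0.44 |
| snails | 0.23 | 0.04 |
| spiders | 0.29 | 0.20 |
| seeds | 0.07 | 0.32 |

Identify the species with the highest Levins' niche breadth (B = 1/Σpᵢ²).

Whitethroat

Σp_Whitᵢ² = 0.41² + 0.23² + 0.29² + 0.07² = 0.1681 + 0.0529 + 0.0841 + 0.0049 = 0.3100
B_Whit = 1 / 0.3100 = 3.2258
Σp_Blacᵢ² = 0.44² + 0.04² + 0.20² + 0.32² = 0.1936 + 0.0016 + 0.0400 + 0.1024 = 0.3376
B_Blac = 1 / 0.3376 = 2.9621
Highest B → broadest niche (most generalist): Whitethroat (B = 3.23).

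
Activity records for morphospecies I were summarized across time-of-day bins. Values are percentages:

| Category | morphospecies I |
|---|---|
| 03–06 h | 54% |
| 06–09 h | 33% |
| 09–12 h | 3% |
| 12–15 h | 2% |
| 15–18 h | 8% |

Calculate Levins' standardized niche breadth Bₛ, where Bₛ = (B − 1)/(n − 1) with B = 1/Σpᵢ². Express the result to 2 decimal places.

0.36

Convert percentages to proportions (divide by 100).
Σpᵢ² = 0.54² + 0.33² + 0.03² + 0.02² + 0.08² = 0.2916 + 0.1089 + 0.0009 + 0.0004 + 0.0064 = 0.4082
B = 1 / 0.4082 = 2.4498
Bₛ = (B − 1)/(n − 1) = (2.4498 − 1)/(5 − 1) = 1.4498/4 = 0.3625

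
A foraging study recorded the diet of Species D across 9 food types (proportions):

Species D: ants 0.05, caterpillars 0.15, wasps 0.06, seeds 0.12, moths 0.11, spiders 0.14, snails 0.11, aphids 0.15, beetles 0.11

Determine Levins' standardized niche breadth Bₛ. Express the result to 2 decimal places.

0.90

Σpᵢ² = 0.05² + 0.15² + 0.06² + 0.12² + 0.11² + 0.14² + 0.11² + 0.15² + 0.11² = 0.0025 + 0.0225 + 0.0036 + 0.0144 + 0.0121 + 0.0196 + 0.0121 + 0.0225 + 0.0121 = 0.1214
B = 1 / 0.1214 = 8.2372
Bₛ = (B − 1)/(n − 1) = (8.2372 − 1)/(9 − 1) = 7.2372/8 = 0.9047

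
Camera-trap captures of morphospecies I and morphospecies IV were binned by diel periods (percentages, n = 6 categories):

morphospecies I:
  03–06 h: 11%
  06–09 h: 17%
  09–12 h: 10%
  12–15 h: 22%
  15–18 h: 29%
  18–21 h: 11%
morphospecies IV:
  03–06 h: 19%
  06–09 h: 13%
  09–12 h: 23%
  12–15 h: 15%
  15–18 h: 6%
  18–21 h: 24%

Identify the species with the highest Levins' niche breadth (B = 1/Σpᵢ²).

Convert percentages to proportions (divide by 100).
Σp_Iᵢ² = 0.11² + 0.17² + 0.10² + 0.22² + 0.29² + 0.11² = 0.0121 + 0.0289 + 0.0100 + 0.0484 + 0.0841 + 0.0121 = 0.1956
B_I = 1 / 0.1956 = 5.1125
Σp_IVᵢ² = 0.19² + 0.13² + 0.23² + 0.15² + 0.06² + 0.24² = 0.0361 + 0.0169 + 0.0529 + 0.0225 + 0.0036 + 0.0576 = 0.1896
B_IV = 1 / 0.1896 = 5.2743
Highest B → broadest niche (most generalist): morphospecies IV (B = 5.27).

morphospecies IV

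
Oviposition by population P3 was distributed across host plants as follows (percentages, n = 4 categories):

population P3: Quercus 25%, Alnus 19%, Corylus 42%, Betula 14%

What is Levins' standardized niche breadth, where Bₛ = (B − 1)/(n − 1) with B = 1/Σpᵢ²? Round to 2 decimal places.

0.80

Convert percentages to proportions (divide by 100).
Σpᵢ² = 0.25² + 0.19² + 0.42² + 0.14² = 0.0625 + 0.0361 + 0.1764 + 0.0196 = 0.2946
B = 1 / 0.2946 = 3.3944
Bₛ = (B − 1)/(n − 1) = (3.3944 − 1)/(4 − 1) = 2.3944/3 = 0.7981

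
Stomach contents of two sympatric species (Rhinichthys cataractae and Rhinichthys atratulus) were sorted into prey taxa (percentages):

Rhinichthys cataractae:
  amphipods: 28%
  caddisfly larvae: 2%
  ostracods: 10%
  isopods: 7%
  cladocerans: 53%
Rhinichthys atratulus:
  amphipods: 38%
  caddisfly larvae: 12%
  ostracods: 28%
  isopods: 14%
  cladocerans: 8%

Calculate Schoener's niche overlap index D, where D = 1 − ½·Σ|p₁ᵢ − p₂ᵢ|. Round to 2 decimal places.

0.55

Convert percentages to proportions (divide by 100).
Σ|p₁ᵢ − p₂ᵢ| = 0.10 + 0.10 + 0.18 + 0.07 + 0.45 = 0.90
D = 1 − ½ × 0.90 = 1 − 0.450 = 0.5500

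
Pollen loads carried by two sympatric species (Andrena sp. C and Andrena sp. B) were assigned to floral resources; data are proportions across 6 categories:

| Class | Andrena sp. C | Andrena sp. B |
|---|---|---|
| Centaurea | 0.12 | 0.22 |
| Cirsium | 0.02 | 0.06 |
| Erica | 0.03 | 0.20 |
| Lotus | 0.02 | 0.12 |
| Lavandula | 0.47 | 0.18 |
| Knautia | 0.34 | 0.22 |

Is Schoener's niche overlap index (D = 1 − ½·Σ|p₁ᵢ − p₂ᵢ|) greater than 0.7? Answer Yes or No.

No

Σ|p₁ᵢ − p₂ᵢ| = 0.10 + 0.04 + 0.17 + 0.10 + 0.29 + 0.12 = 0.82
D = 1 − ½ × 0.82 = 1 − 0.410 = 0.5900
D = 0.5900 < 0.7 → No.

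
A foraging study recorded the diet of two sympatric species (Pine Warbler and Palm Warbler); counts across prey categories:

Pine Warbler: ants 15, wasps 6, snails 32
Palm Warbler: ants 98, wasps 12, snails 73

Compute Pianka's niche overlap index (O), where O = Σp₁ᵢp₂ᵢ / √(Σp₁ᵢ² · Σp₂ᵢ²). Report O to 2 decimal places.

0.88

Proportions for Pine Warbler (n=53): 15/53=0.2830, 6/53=0.1132, 32/53=0.6038
Proportions for Palm Warbler (n=183): 98/183=0.5355, 12/183=0.0656, 73/183=0.3989
Σ p₁ᵢp₂ᵢ = 0.151547 + 0.007426 + 0.240856 = 0.399829
Σp_1ᵢ² = 0.2830² + 0.1132² + 0.6038² = 0.080089 + 0.012814 + 0.364574 = 0.457477
Σp_2ᵢ² = 0.5355² + 0.0656² + 0.3989² = 0.286760 + 0.004303 + 0.159121 = 0.450184
O = 0.399829 / √(0.457477 × 0.450184) = 0.399829 / 0.4538159 = 0.8810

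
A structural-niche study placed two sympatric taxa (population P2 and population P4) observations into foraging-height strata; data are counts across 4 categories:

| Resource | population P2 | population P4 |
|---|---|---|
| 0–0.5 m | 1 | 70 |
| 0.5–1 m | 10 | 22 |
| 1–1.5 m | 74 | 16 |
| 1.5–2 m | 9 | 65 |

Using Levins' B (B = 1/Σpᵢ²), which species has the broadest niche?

population P4

Proportions for population P2 (n=94): 1/94=0.0106, 10/94=0.1064, 74/94=0.7872, 9/94=0.0957
Proportions for population P4 (n=173): 70/173=0.4046, 22/173=0.1272, 16/173=0.0925, 65/173=0.3757
Σp_P2ᵢ² = 0.0106² + 0.1064² + 0.7872² + 0.0957² = 0.000112 + 0.011321 + 0.619684 + 0.009158 = 0.640275
B_P2 = 1 / 0.640275 = 1.5618
Σp_P4ᵢ² = 0.4046² + 0.1272² + 0.0925² + 0.3757² = 0.163701 + 0.016180 + 0.008556 + 0.141150 = 0.329587
B_P4 = 1 / 0.329587 = 3.0341
Highest B → broadest niche (most generalist): population P4 (B = 3.03).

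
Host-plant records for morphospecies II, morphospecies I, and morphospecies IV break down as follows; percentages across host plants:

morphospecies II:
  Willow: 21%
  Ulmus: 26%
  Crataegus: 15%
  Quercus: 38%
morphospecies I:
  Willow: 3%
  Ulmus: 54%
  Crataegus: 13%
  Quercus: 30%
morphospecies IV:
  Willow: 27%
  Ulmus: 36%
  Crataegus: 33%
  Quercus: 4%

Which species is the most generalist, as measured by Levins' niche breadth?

morphospecies II

Convert percentages to proportions (divide by 100).
Σp_IIᵢ² = 0.21² + 0.26² + 0.15² + 0.38² = 0.0441 + 0.0676 + 0.0225 + 0.1444 = 0.2786
B_II = 1 / 0.2786 = 3.5894
Σp_Iᵢ² = 0.03² + 0.54² + 0.13² + 0.30² = 0.0009 + 0.2916 + 0.0169 + 0.0900 = 0.3994
B_I = 1 / 0.3994 = 2.5038
Σp_IVᵢ² = 0.27² + 0.36² + 0.33² + 0.04² = 0.0729 + 0.1296 + 0.1089 + 0.0016 = 0.3130
B_IV = 1 / 0.3130 = 3.1949
Highest B → broadest niche (most generalist): morphospecies II (B = 3.59).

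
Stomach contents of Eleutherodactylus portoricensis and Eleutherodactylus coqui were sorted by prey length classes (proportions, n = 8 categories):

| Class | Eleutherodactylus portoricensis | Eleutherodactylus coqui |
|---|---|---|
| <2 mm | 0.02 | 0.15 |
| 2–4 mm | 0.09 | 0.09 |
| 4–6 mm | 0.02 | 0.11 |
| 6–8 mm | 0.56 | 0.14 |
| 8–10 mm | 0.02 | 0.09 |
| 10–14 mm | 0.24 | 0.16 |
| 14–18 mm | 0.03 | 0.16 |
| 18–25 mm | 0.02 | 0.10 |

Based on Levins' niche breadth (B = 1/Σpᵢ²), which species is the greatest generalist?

Eleutherodactylus coqui

Σp_portᵢ² = 0.02² + 0.09² + 0.02² + 0.56² + 0.02² + 0.24² + 0.03² + 0.02² = 0.0004 + 0.0081 + 0.0004 + 0.3136 + 0.0004 + 0.0576 + 0.0009 + 0.0004 = 0.3818
B_port = 1 / 0.3818 = 2.6192
Σp_coquᵢ² = 0.15² + 0.09² + 0.11² + 0.14² + 0.09² + 0.16² + 0.16² + 0.10² = 0.0225 + 0.0081 + 0.0121 + 0.0196 + 0.0081 + 0.0256 + 0.0256 + 0.0100 = 0.1316
B_coqu = 1 / 0.1316 = 7.5988
Highest B → broadest niche (most generalist): Eleutherodactylus coqui (B = 7.60).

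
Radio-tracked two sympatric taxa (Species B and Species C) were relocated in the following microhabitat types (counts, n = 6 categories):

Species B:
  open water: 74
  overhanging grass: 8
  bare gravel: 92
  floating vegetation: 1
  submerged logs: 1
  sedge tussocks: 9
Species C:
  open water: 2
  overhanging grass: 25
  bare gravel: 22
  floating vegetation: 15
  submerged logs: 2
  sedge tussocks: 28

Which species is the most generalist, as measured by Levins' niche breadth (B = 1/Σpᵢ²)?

Species C

Proportions for Species B (n=185): 74/185=0.4000, 8/185=0.0432, 92/185=0.4973, 1/185=0.0054, 1/185=0.0054, 9/185=0.0486
Proportions for Species C (n=94): 2/94=0.0213, 25/94=0.2660, 22/94=0.2340, 15/94=0.1596, 2/94=0.0213, 28/94=0.2979
Σp_Bᵢ² = 0.4000² + 0.0432² + 0.4973² + 0.0054² + 0.0054² + 0.0486² = 0.160000 + 0.001866 + 0.247307 + 0.000029 + 0.000029 + 0.002362 = 0.411593
B_B = 1 / 0.411593 = 2.4296
Σp_Cᵢ² = 0.0213² + 0.2660² + 0.2340² + 0.1596² + 0.0213² + 0.2979² = 0.000454 + 0.070756 + 0.054756 + 0.025472 + 0.000454 + 0.088744 = 0.240636
B_C = 1 / 0.240636 = 4.1557
Highest B → broadest niche (most generalist): Species C (B = 4.16).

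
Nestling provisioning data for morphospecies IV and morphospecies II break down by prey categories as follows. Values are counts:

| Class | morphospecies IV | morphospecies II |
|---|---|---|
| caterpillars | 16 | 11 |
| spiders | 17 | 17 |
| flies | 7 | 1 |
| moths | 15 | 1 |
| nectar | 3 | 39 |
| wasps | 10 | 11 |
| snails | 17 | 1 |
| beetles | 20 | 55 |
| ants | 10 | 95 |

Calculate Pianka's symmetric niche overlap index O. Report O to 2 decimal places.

0.57

Proportions for morphospecies IV (n=115): 16/115=0.1391, 17/115=0.1478, 7/115=0.0609, 15/115=0.1304, 3/115=0.0261, 10/115=0.0870, 17/115=0.1478, 20/115=0.1739, 10/115=0.0870
Proportions for morphospecies II (n=231): 11/231=0.0476, 17/231=0.0736, 1/231=0.0043, 1/231=0.0043, 39/231=0.1688, 11/231=0.0476, 1/231=0.0043, 55/231=0.2381, 95/231=0.4113
Σ p₁ᵢp₂ᵢ = 0.006621 + 0.010878 + 0.000262 + 0.000561 + 0.004406 + 0.004141 + 0.000636 + 0.041406 + 0.035783 = 0.104694
Σp_1ᵢ² = 0.1391² + 0.1478² + 0.0609² + 0.1304² + 0.0261² + 0.0870² + 0.1478² + 0.1739² + 0.0870² = 0.019349 + 0.021845 + 0.003709 + 0.017004 + 0.000681 + 0.007569 + 0.021845 + 0.030241 + 0.007569 = 0.129812
Σp_2ᵢ² = 0.0476² + 0.0736² + 0.0043² + 0.0043² + 0.1688² + 0.0476² + 0.0043² + 0.2381² + 0.4113² = 0.002266 + 0.005417 + 0.000018 + 0.000018 + 0.028493 + 0.002266 + 0.000018 + 0.056692 + 0.169168 = 0.264356
O = 0.104694 / √(0.129812 × 0.264356) = 0.104694 / 0.1852474 = 0.5652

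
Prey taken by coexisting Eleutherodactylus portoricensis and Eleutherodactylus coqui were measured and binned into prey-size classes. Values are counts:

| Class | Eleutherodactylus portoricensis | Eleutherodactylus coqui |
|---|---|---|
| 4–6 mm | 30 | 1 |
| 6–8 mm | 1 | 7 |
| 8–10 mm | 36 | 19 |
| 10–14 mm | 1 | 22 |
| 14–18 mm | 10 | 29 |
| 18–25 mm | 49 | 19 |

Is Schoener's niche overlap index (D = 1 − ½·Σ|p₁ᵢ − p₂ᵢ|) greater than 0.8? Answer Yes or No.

Proportions for Eleutherodactylus portoricensis (n=127): 30/127=0.2362, 1/127=0.0079, 36/127=0.2835, 1/127=0.0079, 10/127=0.0787, 49/127=0.3858
Proportions for Eleutherodactylus coqui (n=97): 1/97=0.0103, 7/97=0.0722, 19/97=0.1959, 22/97=0.2268, 29/97=0.2990, 19/97=0.1959
Σ|p₁ᵢ − p₂ᵢ| = 0.2259 + 0.0643 + 0.0876 + 0.2189 + 0.2203 + 0.1899 = 1.0069
D = 1 − ½ × 1.0069 = 1 − 0.50345 = 0.49655
D = 0.49655 < 0.8 → No.

No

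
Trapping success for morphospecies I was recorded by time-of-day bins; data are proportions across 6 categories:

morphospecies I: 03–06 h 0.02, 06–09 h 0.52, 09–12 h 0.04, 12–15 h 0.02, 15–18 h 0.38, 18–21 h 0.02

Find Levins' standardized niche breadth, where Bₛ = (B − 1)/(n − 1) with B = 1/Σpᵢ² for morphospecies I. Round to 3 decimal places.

Σpᵢ² = 0.02² + 0.52² + 0.04² + 0.02² + 0.38² + 0.02² = 0.0004 + 0.2704 + 0.0016 + 0.0004 + 0.1444 + 0.0004 = 0.4176
B = 1 / 0.4176 = 2.39464
Bₛ = (B − 1)/(n − 1) = (2.39464 − 1)/(6 − 1) = 1.39464/5 = 0.27893

0.279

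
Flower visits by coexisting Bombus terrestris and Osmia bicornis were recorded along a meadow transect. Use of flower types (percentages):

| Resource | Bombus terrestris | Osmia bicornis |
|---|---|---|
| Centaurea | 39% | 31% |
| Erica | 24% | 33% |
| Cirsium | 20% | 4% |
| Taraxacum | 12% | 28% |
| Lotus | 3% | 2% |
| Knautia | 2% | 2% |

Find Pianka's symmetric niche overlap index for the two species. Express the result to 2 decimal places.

Convert percentages to proportions (divide by 100).
Σ p₁ᵢp₂ᵢ = 0.1209 + 0.0792 + 0.0080 + 0.0336 + 0.0006 + 0.0004 = 0.2427
Σp_1ᵢ² = 0.39² + 0.24² + 0.20² + 0.12² + 0.03² + 0.02² = 0.1521 + 0.0576 + 0.0400 + 0.0144 + 0.0009 + 0.0004 = 0.2654
Σp_2ᵢ² = 0.31² + 0.33² + 0.04² + 0.28² + 0.02² + 0.02² = 0.0961 + 0.1089 + 0.0016 + 0.0784 + 0.0004 + 0.0004 = 0.2858
O = 0.2427 / √(0.2654 × 0.2858) = 0.2427 / 0.27541 = 0.8812

0.88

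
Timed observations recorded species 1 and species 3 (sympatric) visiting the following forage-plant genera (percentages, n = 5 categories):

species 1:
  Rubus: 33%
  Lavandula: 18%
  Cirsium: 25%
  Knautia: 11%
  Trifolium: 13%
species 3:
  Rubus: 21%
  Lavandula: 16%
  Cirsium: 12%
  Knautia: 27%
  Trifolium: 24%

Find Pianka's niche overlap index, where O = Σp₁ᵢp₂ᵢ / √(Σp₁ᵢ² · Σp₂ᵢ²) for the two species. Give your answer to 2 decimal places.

0.85

Convert percentages to proportions (divide by 100).
Σ p₁ᵢp₂ᵢ = 0.0693 + 0.0288 + 0.0300 + 0.0297 + 0.0312 = 0.1890
Σp_1ᵢ² = 0.33² + 0.18² + 0.25² + 0.11² + 0.13² = 0.1089 + 0.0324 + 0.0625 + 0.0121 + 0.0169 = 0.2328
Σp_2ᵢ² = 0.21² + 0.16² + 0.12² + 0.27² + 0.24² = 0.0441 + 0.0256 + 0.0144 + 0.0729 + 0.0576 = 0.2146
O = 0.1890 / √(0.2328 × 0.2146) = 0.1890 / 0.22351 = 0.8456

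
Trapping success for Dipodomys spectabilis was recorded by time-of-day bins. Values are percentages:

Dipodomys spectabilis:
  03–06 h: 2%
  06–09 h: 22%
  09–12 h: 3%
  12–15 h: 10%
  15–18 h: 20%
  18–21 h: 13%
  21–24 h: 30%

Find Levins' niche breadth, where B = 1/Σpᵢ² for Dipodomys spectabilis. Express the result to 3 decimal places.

Convert percentages to proportions (divide by 100).
Σpᵢ² = 0.02² + 0.22² + 0.03² + 0.10² + 0.20² + 0.13² + 0.30² = 0.0004 + 0.0484 + 0.0009 + 0.0100 + 0.0400 + 0.0169 + 0.0900 = 0.2066
B = 1 / 0.2066 = 4.84027

4.840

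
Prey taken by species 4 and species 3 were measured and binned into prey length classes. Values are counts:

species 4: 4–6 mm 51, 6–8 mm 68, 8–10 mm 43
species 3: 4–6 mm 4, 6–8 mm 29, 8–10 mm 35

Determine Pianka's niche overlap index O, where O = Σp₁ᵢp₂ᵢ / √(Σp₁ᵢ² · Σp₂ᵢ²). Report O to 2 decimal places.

0.85

Proportions for species 4 (n=162): 51/162=0.3148, 68/162=0.4198, 43/162=0.2654
Proportions for species 3 (n=68): 4/68=0.0588, 29/68=0.4265, 35/68=0.5147
Σ p₁ᵢp₂ᵢ = 0.018510 + 0.179045 + 0.136601 = 0.334156
Σp_1ᵢ² = 0.3148² + 0.4198² + 0.2654² = 0.099099 + 0.176232 + 0.070437 = 0.345768
Σp_2ᵢ² = 0.0588² + 0.4265² + 0.5147² = 0.003457 + 0.181902 + 0.264916 = 0.450275
O = 0.334156 / √(0.345768 × 0.450275) = 0.334156 / 0.3945766 = 0.8469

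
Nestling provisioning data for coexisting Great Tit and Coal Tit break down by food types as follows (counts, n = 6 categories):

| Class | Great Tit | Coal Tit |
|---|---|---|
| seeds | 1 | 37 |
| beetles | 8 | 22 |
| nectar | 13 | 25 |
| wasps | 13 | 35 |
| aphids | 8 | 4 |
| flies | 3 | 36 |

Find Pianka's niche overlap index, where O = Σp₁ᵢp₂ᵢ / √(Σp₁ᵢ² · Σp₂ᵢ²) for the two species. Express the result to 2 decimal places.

0.73

Proportions for Great Tit (n=46): 1/46=0.0217, 8/46=0.1739, 13/46=0.2826, 13/46=0.2826, 8/46=0.1739, 3/46=0.0652
Proportions for Coal Tit (n=159): 37/159=0.2327, 22/159=0.1384, 25/159=0.1572, 35/159=0.2201, 4/159=0.0252, 36/159=0.2264
Σ p₁ᵢp₂ᵢ = 0.005050 + 0.024068 + 0.044425 + 0.062200 + 0.004382 + 0.014761 = 0.154886
Σp_1ᵢ² = 0.0217² + 0.1739² + 0.2826² + 0.2826² + 0.1739² + 0.0652² = 0.000471 + 0.030241 + 0.079863 + 0.079863 + 0.030241 + 0.004251 = 0.224930
Σp_2ᵢ² = 0.2327² + 0.1384² + 0.1572² + 0.2201² + 0.0252² + 0.2264² = 0.054149 + 0.019155 + 0.024712 + 0.048444 + 0.000635 + 0.051257 = 0.198352
O = 0.154886 / √(0.224930 × 0.198352) = 0.154886 / 0.2112234 = 0.7333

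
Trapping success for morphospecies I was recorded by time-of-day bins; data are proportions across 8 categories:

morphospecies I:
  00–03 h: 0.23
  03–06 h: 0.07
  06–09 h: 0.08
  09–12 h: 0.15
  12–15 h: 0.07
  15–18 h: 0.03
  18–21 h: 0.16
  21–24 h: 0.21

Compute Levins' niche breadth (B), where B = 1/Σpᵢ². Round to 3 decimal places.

6.165

Σpᵢ² = 0.23² + 0.07² + 0.08² + 0.15² + 0.07² + 0.03² + 0.16² + 0.21² = 0.0529 + 0.0049 + 0.0064 + 0.0225 + 0.0049 + 0.0009 + 0.0256 + 0.0441 = 0.1622
B = 1 / 0.1622 = 6.16523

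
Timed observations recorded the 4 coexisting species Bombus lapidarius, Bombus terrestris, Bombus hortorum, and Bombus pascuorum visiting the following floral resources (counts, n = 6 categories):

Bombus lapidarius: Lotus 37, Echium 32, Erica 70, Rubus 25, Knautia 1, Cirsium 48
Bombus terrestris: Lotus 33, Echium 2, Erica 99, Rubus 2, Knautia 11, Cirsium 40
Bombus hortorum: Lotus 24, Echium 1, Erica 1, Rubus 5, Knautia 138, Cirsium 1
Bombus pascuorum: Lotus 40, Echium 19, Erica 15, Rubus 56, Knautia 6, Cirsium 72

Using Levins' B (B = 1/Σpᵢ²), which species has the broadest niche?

Bombus lapidarius

Proportions for Bombus lapidarius (n=213): 37/213=0.1737, 32/213=0.1502, 70/213=0.3286, 25/213=0.1174, 1/213=0.0047, 48/213=0.2254
Proportions for Bombus terrestris (n=187): 33/187=0.1765, 2/187=0.0107, 99/187=0.5294, 2/187=0.0107, 11/187=0.0588, 40/187=0.2139
Proportions for Bombus hortorum (n=170): 24/170=0.1412, 1/170=0.0059, 1/170=0.0059, 5/170=0.0294, 138/170=0.8118, 1/170=0.0059
Proportions for Bombus pascuorum (n=208): 40/208=0.1923, 19/208=0.0913, 15/208=0.0721, 56/208=0.2692, 6/208=0.0288, 72/208=0.3462
Σp_lapiᵢ² = 0.1737² + 0.1502² + 0.3286² + 0.1174² + 0.0047² + 0.2254² = 0.030172 + 0.022560 + 0.107978 + 0.013783 + 0.000022 + 0.050805 = 0.225320
B_lapi = 1 / 0.225320 = 4.4381
Σp_terrᵢ² = 0.1765² + 0.0107² + 0.5294² + 0.0107² + 0.0588² + 0.2139² = 0.031152 + 0.000114 + 0.280264 + 0.000114 + 0.003457 + 0.045753 = 0.360854
B_terr = 1 / 0.360854 = 2.7712
Σp_hortᵢ² = 0.1412² + 0.0059² + 0.0059² + 0.0294² + 0.8118² + 0.0059² = 0.019937 + 0.000035 + 0.000035 + 0.000864 + 0.659019 + 0.000035 = 0.679925
B_hort = 1 / 0.679925 = 1.4708
Σp_pascᵢ² = 0.1923² + 0.0913² + 0.0721² + 0.2692² + 0.0288² + 0.3462² = 0.036979 + 0.008336 + 0.005198 + 0.072469 + 0.000829 + 0.119854 = 0.243665
B_pasc = 1 / 0.243665 = 4.1040
Highest B → broadest niche (most generalist): Bombus lapidarius (B = 4.44).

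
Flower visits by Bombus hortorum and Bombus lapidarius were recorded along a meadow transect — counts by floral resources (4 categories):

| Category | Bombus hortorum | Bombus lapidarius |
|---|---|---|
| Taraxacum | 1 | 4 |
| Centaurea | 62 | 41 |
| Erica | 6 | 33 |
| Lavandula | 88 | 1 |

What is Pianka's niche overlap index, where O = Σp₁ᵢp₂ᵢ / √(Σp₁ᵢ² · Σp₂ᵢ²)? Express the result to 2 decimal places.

Proportions for Bombus hortorum (n=157): 1/157=0.0064, 62/157=0.3949, 6/157=0.0382, 88/157=0.5605
Proportions for Bombus lapidarius (n=79): 4/79=0.0506, 41/79=0.5190, 33/79=0.4177, 1/79=0.0127
Σ p₁ᵢp₂ᵢ = 0.000324 + 0.204953 + 0.015956 + 0.007118 = 0.228351
Σp_1ᵢ² = 0.0064² + 0.3949² + 0.0382² + 0.5605² = 0.000041 + 0.155946 + 0.001459 + 0.314160 = 0.471606
Σp_2ᵢ² = 0.0506² + 0.5190² + 0.4177² + 0.0127² = 0.002560 + 0.269361 + 0.174473 + 0.000161 = 0.446555
O = 0.228351 / √(0.471606 × 0.446555) = 0.228351 / 0.4589096 = 0.4976

0.50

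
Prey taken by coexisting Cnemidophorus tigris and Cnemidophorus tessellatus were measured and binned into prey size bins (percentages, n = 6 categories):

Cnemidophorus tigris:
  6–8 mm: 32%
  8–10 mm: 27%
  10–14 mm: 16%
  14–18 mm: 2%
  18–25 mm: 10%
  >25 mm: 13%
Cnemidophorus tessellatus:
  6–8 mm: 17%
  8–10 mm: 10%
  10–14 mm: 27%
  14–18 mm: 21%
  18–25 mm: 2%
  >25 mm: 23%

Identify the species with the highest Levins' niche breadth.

Cnemidophorus tessellatus

Convert percentages to proportions (divide by 100).
Σp_tigrᵢ² = 0.32² + 0.27² + 0.16² + 0.02² + 0.10² + 0.13² = 0.1024 + 0.0729 + 0.0256 + 0.0004 + 0.0100 + 0.0169 = 0.2282
B_tigr = 1 / 0.2282 = 4.3821
Σp_tessᵢ² = 0.17² + 0.10² + 0.27² + 0.21² + 0.02² + 0.23² = 0.0289 + 0.0100 + 0.0729 + 0.0441 + 0.0004 + 0.0529 = 0.2092
B_tess = 1 / 0.2092 = 4.7801
Highest B → broadest niche (most generalist): Cnemidophorus tessellatus (B = 4.78).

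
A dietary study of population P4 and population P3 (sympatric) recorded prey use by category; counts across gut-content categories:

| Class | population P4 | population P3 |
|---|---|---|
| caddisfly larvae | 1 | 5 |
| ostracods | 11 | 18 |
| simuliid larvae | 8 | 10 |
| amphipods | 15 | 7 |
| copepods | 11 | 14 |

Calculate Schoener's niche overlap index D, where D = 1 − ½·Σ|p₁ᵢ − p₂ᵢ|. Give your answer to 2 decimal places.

Proportions for population P4 (n=46): 1/46=0.0217, 11/46=0.2391, 8/46=0.1739, 15/46=0.3261, 11/46=0.2391
Proportions for population P3 (n=54): 5/54=0.0926, 18/54=0.3333, 10/54=0.1852, 7/54=0.1296, 14/54=0.2593
Σ|p₁ᵢ − p₂ᵢ| = 0.0709 + 0.0942 + 0.0113 + 0.1965 + 0.0202 = 0.3931
D = 1 − ½ × 0.3931 = 1 − 0.19655 = 0.80345

0.80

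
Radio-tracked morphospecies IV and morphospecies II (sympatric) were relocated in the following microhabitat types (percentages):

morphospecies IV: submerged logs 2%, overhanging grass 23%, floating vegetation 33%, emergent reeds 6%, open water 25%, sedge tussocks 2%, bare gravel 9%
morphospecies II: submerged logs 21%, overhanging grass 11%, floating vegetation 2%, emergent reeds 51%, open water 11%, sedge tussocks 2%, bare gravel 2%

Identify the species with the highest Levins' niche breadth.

Convert percentages to proportions (divide by 100).
Σp_IVᵢ² = 0.02² + 0.23² + 0.33² + 0.06² + 0.25² + 0.02² + 0.09² = 0.0004 + 0.0529 + 0.1089 + 0.0036 + 0.0625 + 0.0004 + 0.0081 = 0.2368
B_IV = 1 / 0.2368 = 4.2230
Σp_IIᵢ² = 0.21² + 0.11² + 0.02² + 0.51² + 0.11² + 0.02² + 0.02² = 0.0441 + 0.0121 + 0.0004 + 0.2601 + 0.0121 + 0.0004 + 0.0004 = 0.3296
B_II = 1 / 0.3296 = 3.0340
Highest B → broadest niche (most generalist): morphospecies IV (B = 4.22).

morphospecies IV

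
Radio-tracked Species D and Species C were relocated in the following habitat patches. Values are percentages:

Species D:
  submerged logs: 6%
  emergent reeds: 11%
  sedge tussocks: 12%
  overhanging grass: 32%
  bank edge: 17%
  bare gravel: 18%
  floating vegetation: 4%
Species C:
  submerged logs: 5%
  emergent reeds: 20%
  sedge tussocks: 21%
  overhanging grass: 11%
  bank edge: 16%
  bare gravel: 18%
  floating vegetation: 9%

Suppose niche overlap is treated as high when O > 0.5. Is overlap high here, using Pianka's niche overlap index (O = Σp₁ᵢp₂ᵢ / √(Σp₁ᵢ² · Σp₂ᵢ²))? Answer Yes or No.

Convert percentages to proportions (divide by 100).
Σ p₁ᵢp₂ᵢ = 0.0030 + 0.0220 + 0.0252 + 0.0352 + 0.0272 + 0.0324 + 0.0036 = 0.1486
Σp_1ᵢ² = 0.06² + 0.11² + 0.12² + 0.32² + 0.17² + 0.18² + 0.04² = 0.0036 + 0.0121 + 0.0144 + 0.1024 + 0.0289 + 0.0324 + 0.0016 = 0.1954
Σp_2ᵢ² = 0.05² + 0.20² + 0.21² + 0.11² + 0.16² + 0.18² + 0.09² = 0.0025 + 0.0400 + 0.0441 + 0.0121 + 0.0256 + 0.0324 + 0.0081 = 0.1648
O = 0.1486 / √(0.1954 × 0.1648) = 0.1486 / 0.17945 = 0.8281
O = 0.8281 > 0.5 → Yes.

Yes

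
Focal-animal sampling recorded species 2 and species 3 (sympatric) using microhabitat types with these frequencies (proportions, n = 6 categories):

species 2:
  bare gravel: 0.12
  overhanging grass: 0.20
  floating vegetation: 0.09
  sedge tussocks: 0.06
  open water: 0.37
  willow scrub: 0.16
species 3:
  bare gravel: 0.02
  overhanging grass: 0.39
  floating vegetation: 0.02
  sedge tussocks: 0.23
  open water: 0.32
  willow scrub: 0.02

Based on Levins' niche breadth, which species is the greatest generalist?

species 2

Σp_2ᵢ² = 0.12² + 0.20² + 0.09² + 0.06² + 0.37² + 0.16² = 0.0144 + 0.0400 + 0.0081 + 0.0036 + 0.1369 + 0.0256 = 0.2286
B_2 = 1 / 0.2286 = 4.3745
Σp_3ᵢ² = 0.02² + 0.39² + 0.02² + 0.23² + 0.32² + 0.02² = 0.0004 + 0.1521 + 0.0004 + 0.0529 + 0.1024 + 0.0004 = 0.3086
B_3 = 1 / 0.3086 = 3.2404
Highest B → broadest niche (most generalist): species 2 (B = 4.37).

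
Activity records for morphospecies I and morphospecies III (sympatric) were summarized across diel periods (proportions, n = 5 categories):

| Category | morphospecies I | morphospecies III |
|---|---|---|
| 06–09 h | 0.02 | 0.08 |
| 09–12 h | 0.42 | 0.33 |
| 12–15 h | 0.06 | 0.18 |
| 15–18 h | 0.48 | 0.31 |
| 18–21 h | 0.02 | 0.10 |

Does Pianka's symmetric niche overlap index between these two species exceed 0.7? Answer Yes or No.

Σ p₁ᵢp₂ᵢ = 0.0016 + 0.1386 + 0.0108 + 0.1488 + 0.0020 = 0.3018
Σp_1ᵢ² = 0.02² + 0.42² + 0.06² + 0.48² + 0.02² = 0.0004 + 0.1764 + 0.0036 + 0.2304 + 0.0004 = 0.4112
Σp_2ᵢ² = 0.08² + 0.33² + 0.18² + 0.31² + 0.10² = 0.0064 + 0.1089 + 0.0324 + 0.0961 + 0.0100 = 0.2538
O = 0.3018 / √(0.4112 × 0.2538) = 0.3018 / 0.32305 = 0.9342
O = 0.9342 > 0.7 → Yes.

Yes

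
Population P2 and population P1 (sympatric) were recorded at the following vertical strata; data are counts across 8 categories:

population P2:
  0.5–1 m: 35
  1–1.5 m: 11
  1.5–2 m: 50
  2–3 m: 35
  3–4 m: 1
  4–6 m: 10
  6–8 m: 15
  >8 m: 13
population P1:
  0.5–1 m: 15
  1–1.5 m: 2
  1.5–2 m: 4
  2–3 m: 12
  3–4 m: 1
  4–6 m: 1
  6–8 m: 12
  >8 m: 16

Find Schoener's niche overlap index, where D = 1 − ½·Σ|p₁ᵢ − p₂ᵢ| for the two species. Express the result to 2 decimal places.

Proportions for population P2 (n=170): 35/170=0.2059, 11/170=0.0647, 50/170=0.2941, 35/170=0.2059, 1/170=0.0059, 10/170=0.0588, 15/170=0.0882, 13/170=0.0765
Proportions for population P1 (n=63): 15/63=0.2381, 2/63=0.0317, 4/63=0.0635, 12/63=0.1905, 1/63=0.0159, 1/63=0.0159, 12/63=0.1905, 16/63=0.2540
Σ|p₁ᵢ − p₂ᵢ| = 0.0322 + 0.0330 + 0.2306 + 0.0154 + 0.0100 + 0.0429 + 0.1023 + 0.1775 = 0.6439
D = 1 − ½ × 0.6439 = 1 − 0.32195 = 0.67805

0.68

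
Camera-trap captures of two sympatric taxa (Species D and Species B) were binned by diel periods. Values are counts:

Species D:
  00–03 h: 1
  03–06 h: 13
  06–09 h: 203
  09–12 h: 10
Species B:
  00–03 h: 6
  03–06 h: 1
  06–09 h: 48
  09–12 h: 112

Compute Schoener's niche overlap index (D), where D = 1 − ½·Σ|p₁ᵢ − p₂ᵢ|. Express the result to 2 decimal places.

Proportions for Species D (n=227): 1/227=0.0044, 13/227=0.0573, 203/227=0.8943, 10/227=0.0441
Proportions for Species B (n=167): 6/167=0.0359, 1/167=0.0060, 48/167=0.2874, 112/167=0.6707
Σ|p₁ᵢ − p₂ᵢ| = 0.0315 + 0.0513 + 0.6069 + 0.6266 = 1.3163
D = 1 − ½ × 1.3163 = 1 − 0.65815 = 0.34185

0.34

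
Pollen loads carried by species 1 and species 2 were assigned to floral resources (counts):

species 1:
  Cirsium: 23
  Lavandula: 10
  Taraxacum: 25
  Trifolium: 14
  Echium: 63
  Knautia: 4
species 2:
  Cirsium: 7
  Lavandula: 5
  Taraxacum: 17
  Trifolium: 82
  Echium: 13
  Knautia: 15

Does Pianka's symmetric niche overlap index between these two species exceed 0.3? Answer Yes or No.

Yes

Proportions for species 1 (n=139): 23/139=0.1655, 10/139=0.0719, 25/139=0.1799, 14/139=0.1007, 63/139=0.4532, 4/139=0.0288
Proportions for species 2 (n=139): 7/139=0.0504, 5/139=0.0360, 17/139=0.1223, 82/139=0.5899, 13/139=0.0935, 15/139=0.1079
Σ p₁ᵢp₂ᵢ = 0.008341 + 0.002588 + 0.022002 + 0.059403 + 0.042374 + 0.003108 = 0.137816
Σp_1ᵢ² = 0.1655² + 0.0719² + 0.1799² + 0.1007² + 0.4532² + 0.0288² = 0.027390 + 0.005170 + 0.032364 + 0.010140 + 0.205390 + 0.000829 = 0.281283
Σp_2ᵢ² = 0.0504² + 0.0360² + 0.1223² + 0.5899² + 0.0935² + 0.1079² = 0.002540 + 0.001296 + 0.014957 + 0.347982 + 0.008742 + 0.011642 = 0.387159
O = 0.137816 / √(0.281283 × 0.387159) = 0.137816 / 0.3300019 = 0.4176
O = 0.4176 > 0.3 → Yes.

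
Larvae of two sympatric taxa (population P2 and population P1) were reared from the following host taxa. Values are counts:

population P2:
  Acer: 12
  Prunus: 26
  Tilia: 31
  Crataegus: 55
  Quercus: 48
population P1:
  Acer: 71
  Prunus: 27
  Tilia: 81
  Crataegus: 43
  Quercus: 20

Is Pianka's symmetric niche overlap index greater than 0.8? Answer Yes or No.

Proportions for population P2 (n=172): 12/172=0.0698, 26/172=0.1512, 31/172=0.1802, 55/172=0.3198, 48/172=0.2791
Proportions for population P1 (n=242): 71/242=0.2934, 27/242=0.1116, 81/242=0.3347, 43/242=0.1777, 20/242=0.0826
Σ p₁ᵢp₂ᵢ = 0.020479 + 0.016874 + 0.060313 + 0.056828 + 0.023054 = 0.177548
Σp_1ᵢ² = 0.0698² + 0.1512² + 0.1802² + 0.3198² + 0.2791² = 0.004872 + 0.022861 + 0.032472 + 0.102272 + 0.077897 = 0.240374
Σp_2ᵢ² = 0.2934² + 0.1116² + 0.3347² + 0.1777² + 0.0826² = 0.086084 + 0.012455 + 0.112024 + 0.031577 + 0.006823 = 0.248963
O = 0.177548 / √(0.240374 × 0.248963) = 0.177548 / 0.2446308 = 0.7258
O = 0.7258 < 0.8 → No.

No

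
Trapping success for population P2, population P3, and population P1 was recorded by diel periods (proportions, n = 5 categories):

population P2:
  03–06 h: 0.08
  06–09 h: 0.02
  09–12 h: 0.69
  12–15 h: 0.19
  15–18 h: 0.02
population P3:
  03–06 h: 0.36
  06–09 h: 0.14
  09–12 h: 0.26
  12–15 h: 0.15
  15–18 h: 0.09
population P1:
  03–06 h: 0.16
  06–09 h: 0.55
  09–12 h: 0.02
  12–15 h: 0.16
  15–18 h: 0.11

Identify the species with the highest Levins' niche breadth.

population P3

Σp_P2ᵢ² = 0.08² + 0.02² + 0.69² + 0.19² + 0.02² = 0.0064 + 0.0004 + 0.4761 + 0.0361 + 0.0004 = 0.5194
B_P2 = 1 / 0.5194 = 1.9253
Σp_P3ᵢ² = 0.36² + 0.14² + 0.26² + 0.15² + 0.09² = 0.1296 + 0.0196 + 0.0676 + 0.0225 + 0.0081 = 0.2474
B_P3 = 1 / 0.2474 = 4.0420
Σp_P1ᵢ² = 0.16² + 0.55² + 0.02² + 0.16² + 0.11² = 0.0256 + 0.3025 + 0.0004 + 0.0256 + 0.0121 = 0.3662
B_P1 = 1 / 0.3662 = 2.7307
Highest B → broadest niche (most generalist): population P3 (B = 4.04).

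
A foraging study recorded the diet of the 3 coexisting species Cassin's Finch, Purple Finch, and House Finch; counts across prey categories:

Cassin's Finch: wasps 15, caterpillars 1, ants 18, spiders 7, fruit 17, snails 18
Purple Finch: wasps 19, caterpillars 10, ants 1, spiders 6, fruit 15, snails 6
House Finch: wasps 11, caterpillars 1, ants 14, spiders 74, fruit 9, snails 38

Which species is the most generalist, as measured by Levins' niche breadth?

Proportions for Cassin's Finch (n=76): 15/76=0.1974, 1/76=0.0132, 18/76=0.2368, 7/76=0.0921, 17/76=0.2237, 18/76=0.2368
Proportions for Purple Finch (n=57): 19/57=0.3333, 10/57=0.1754, 1/57=0.0175, 6/57=0.1053, 15/57=0.2632, 6/57=0.1053
Proportions for House Finch (n=147): 11/147=0.0748, 1/147=0.0068, 14/147=0.0952, 74/147=0.5034, 9/147=0.0612, 38/147=0.2585
Σp_Cassᵢ² = 0.1974² + 0.0132² + 0.2368² + 0.0921² + 0.2237² + 0.2368² = 0.038967 + 0.000174 + 0.056074 + 0.008482 + 0.050042 + 0.056074 = 0.209813
B_Cass = 1 / 0.209813 = 4.7661
Σp_Purpᵢ² = 0.3333² + 0.1754² + 0.0175² + 0.1053² + 0.2632² + 0.1053² = 0.111089 + 0.030765 + 0.000306 + 0.011088 + 0.069274 + 0.011088 = 0.233610
B_Purp = 1 / 0.233610 = 4.2806
Σp_Housᵢ² = 0.0748² + 0.0068² + 0.0952² + 0.5034² + 0.0612² + 0.2585² = 0.005595 + 0.000046 + 0.009063 + 0.253412 + 0.003745 + 0.066822 = 0.338683
B_Hous = 1 / 0.338683 = 2.9526
Highest B → broadest niche (most generalist): Cassin's Finch (B = 4.77).

Cassin's Finch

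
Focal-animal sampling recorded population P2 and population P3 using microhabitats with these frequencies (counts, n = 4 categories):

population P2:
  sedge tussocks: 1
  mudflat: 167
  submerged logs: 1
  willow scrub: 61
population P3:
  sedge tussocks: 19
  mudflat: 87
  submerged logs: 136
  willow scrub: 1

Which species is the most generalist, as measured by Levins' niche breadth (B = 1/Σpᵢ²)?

Proportions for population P2 (n=230): 1/230=0.0043, 167/230=0.7261, 1/230=0.0043, 61/230=0.2652
Proportions for population P3 (n=243): 19/243=0.0782, 87/243=0.3580, 136/243=0.5597, 1/243=0.0041
Σp_P2ᵢ² = 0.0043² + 0.7261² + 0.0043² + 0.2652² = 0.000018 + 0.527221 + 0.000018 + 0.070331 = 0.597588
B_P2 = 1 / 0.597588 = 1.6734
Σp_P3ᵢ² = 0.0782² + 0.3580² + 0.5597² + 0.0041² = 0.006115 + 0.128164 + 0.313264 + 0.000017 = 0.447560
B_P3 = 1 / 0.447560 = 2.2343
Highest B → broadest niche (most generalist): population P3 (B = 2.23).

population P3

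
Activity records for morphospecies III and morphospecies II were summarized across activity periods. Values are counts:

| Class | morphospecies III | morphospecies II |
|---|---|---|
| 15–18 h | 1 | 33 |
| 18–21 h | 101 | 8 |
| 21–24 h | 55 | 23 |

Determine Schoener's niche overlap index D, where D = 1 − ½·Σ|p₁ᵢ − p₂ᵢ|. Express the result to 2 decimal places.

Proportions for morphospecies III (n=157): 1/157=0.0064, 101/157=0.6433, 55/157=0.3503
Proportions for morphospecies II (n=64): 33/64=0.5156, 8/64=0.1250, 23/64=0.3594
Σ|p₁ᵢ − p₂ᵢ| = 0.5092 + 0.5183 + 0.0091 = 1.0366
D = 1 − ½ × 1.0366 = 1 − 0.51830 = 0.48170

0.48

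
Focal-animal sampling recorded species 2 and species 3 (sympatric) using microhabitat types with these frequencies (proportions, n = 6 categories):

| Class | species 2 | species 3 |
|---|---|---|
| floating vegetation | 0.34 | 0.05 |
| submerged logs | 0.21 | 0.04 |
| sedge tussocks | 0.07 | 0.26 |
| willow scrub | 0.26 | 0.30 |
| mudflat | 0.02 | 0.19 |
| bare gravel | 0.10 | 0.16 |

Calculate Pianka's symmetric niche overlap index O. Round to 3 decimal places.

0.607

Σ p₁ᵢp₂ᵢ = 0.0170 + 0.0084 + 0.0182 + 0.0780 + 0.0038 + 0.0160 = 0.1414
Σp_1ᵢ² = 0.34² + 0.21² + 0.07² + 0.26² + 0.02² + 0.10² = 0.1156 + 0.0441 + 0.0049 + 0.0676 + 0.0004 + 0.0100 = 0.2426
Σp_2ᵢ² = 0.05² + 0.04² + 0.26² + 0.30² + 0.19² + 0.16² = 0.0025 + 0.0016 + 0.0676 + 0.0900 + 0.0361 + 0.0256 = 0.2234
O = 0.1414 / √(0.2426 × 0.2234) = 0.1414 / 0.232802 = 0.60738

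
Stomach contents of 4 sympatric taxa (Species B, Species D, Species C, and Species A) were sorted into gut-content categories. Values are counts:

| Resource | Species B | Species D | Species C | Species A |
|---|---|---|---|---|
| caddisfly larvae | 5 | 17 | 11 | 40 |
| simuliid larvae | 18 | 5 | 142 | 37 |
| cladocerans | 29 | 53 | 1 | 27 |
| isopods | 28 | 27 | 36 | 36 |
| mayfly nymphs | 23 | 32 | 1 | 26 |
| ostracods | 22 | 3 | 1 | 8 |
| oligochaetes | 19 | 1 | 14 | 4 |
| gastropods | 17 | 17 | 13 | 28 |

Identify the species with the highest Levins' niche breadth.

Proportions for Species B (n=161): 5/161=0.0311, 18/161=0.1118, 29/161=0.1801, 28/161=0.1739, 23/161=0.1429, 22/161=0.1366, 19/161=0.1180, 17/161=0.1056
Proportions for Species D (n=155): 17/155=0.1097, 5/155=0.0323, 53/155=0.3419, 27/155=0.1742, 32/155=0.2065, 3/155=0.0194, 1/155=0.0065, 17/155=0.1097
Proportions for Species C (n=219): 11/219=0.0502, 142/219=0.6484, 1/219=0.0046, 36/219=0.1644, 1/219=0.0046, 1/219=0.0046, 14/219=0.0639, 13/219=0.0594
Proportions for Species A (n=206): 40/206=0.1942, 37/206=0.1796, 27/206=0.1311, 36/206=0.1748, 26/206=0.1262, 8/206=0.0388, 4/206=0.0194, 28/206=0.1359
Σp_Bᵢ² = 0.0311² + 0.1118² + 0.1801² + 0.1739² + 0.1429² + 0.1366² + 0.1180² + 0.1056² = 0.000967 + 0.012499 + 0.032436 + 0.030241 + 0.020420 + 0.018660 + 0.013924 + 0.011151 = 0.140298
B_B = 1 / 0.140298 = 7.1277
Σp_Dᵢ² = 0.1097² + 0.0323² + 0.3419² + 0.1742² + 0.2065² + 0.0194² + 0.0065² + 0.1097² = 0.012034 + 0.001043 + 0.116896 + 0.030346 + 0.042642 + 0.000376 + 0.000042 + 0.012034 = 0.215413
B_D = 1 / 0.215413 = 4.6422
Σp_Cᵢ² = 0.0502² + 0.6484² + 0.0046² + 0.1644² + 0.0046² + 0.0046² + 0.0639² + 0.0594² = 0.002520 + 0.420423 + 0.000021 + 0.027027 + 0.000021 + 0.000021 + 0.004083 + 0.003528 = 0.457644
B_C = 1 / 0.457644 = 2.1851
Σp_Aᵢ² = 0.1942² + 0.1796² + 0.1311² + 0.1748² + 0.1262² + 0.0388² + 0.0194² + 0.1359² = 0.037714 + 0.032256 + 0.017187 + 0.030555 + 0.015926 + 0.001505 + 0.000376 + 0.018469 = 0.153988
B_A = 1 / 0.153988 = 6.4940
Highest B → broadest niche (most generalist): Species B (B = 7.13).

Species B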